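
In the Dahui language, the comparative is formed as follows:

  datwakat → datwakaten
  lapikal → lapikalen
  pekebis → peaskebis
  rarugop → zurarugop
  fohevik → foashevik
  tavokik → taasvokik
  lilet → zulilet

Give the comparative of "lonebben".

"lonebben" has last vowel 'e'. The one such stem in the data (lilet → zulilet) adds the prefix zu-, so the same rule applies.
The other patterns: stems whose last vowel is 'i' insert -as- after the first vowel; stems whose last vowel is 'a' add -en.
So lonebben → zulonebben.

zulonebben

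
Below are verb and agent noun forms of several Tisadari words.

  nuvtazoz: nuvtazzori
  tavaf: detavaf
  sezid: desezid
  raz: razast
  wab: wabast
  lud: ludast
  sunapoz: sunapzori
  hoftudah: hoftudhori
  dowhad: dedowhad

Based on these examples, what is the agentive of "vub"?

vubast

lud and sezid both end in -d yet inflect differently (ludast, desezid), so the final letter is not what conditions the rule; the number of vowels is.
"vub" has 1 vowel. The stems with 1 vowel (wab → wabast, lud → ludast, raz → razast) add -ast.
The other patterns: stems with 2 vowels add the prefix de-; stems with 3 vowels delete the last vowel and add -ori.
So vub → vubast.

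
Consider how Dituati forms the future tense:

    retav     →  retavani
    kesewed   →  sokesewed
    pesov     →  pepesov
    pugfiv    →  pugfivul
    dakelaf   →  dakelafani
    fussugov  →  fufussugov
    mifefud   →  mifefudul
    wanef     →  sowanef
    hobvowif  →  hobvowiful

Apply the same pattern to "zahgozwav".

zahgozwavani

fussugov and pugfiv both end in -v yet inflect differently (fufussugov, pugfivul), so the final letter is not what conditions the rule; the last vowel is.
"zahgozwav" has last vowel 'a'. The stems whose last vowel is 'a' (dakelaf → dakelafani, retav → retavani) add -ani.
The other patterns: stems whose last vowel is 'o' repeat the first consonant+vowel as a prefix; stems whose last vowel is 'i' or 'u' add -ul; stems whose last vowel is 'e' add the prefix so-.
So zahgozwav → zahgozwavani.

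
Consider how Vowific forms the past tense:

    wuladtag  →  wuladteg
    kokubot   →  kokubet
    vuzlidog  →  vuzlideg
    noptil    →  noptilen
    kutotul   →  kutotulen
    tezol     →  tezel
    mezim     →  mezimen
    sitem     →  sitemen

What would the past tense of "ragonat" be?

tezol and kutotul both end in -l yet inflect differently (tezel, kutotulen), so the final letter is not what conditions the rule; the last vowel is.
"ragonat" has last vowel 'a'. The one such stem in the data (wuladtag → wuladteg) changes the last vowel to 'e' (as do vuzlidog, tezol), so the same rule applies.
So ragonat → ragonet.

ragonet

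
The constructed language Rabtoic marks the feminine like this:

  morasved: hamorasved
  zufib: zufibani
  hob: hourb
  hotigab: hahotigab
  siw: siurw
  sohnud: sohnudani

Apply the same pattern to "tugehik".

hatugehik

"tugehik" has 3 vowels. The stems with 3 vowels (hotigab → hahotigab, morasved → hamorasved) add the prefix ha-.
The other patterns: stems with 1 vowel insert -ur- after the first vowel; stems with 2 vowels add -ani.
So tugehik → hatugehik.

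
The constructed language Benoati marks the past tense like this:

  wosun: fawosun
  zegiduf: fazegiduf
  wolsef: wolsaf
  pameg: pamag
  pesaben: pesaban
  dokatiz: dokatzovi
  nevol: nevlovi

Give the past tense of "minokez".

minokaz

zegiduf and wolsef both end in -f yet inflect differently (fazegiduf, wolsaf), so the final letter is not what conditions the rule; the last vowel is.
"minokez" has last vowel 'e'. The stems whose last vowel is 'e' (wolsef → wolsaf, pameg → pamag, pesaben → pesaban) change the last vowel to 'a'.
So minokez → minokaz.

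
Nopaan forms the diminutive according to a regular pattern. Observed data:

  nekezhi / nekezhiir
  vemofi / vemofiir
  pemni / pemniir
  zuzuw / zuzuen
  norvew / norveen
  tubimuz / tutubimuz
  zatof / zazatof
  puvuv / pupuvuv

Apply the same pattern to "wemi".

zuzuw and tubimuz both have last vowel 'u' yet inflect differently (zuzuen, tutubimuz), so the last vowel is not what conditions the rule; the final letter is.
"wemi" ends in -i. The stems ending in -i (nekezhi → nekezhiir, vemofi → vemofiir, pemni → pemniir) add -ir.
So wemi → wemiir.

wemiir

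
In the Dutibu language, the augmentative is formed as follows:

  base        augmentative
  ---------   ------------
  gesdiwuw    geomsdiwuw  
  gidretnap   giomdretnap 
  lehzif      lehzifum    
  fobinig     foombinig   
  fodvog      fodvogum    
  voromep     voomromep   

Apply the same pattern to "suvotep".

fodvog and fobinig both end in -g yet inflect differently (fodvogum, foombinig), so the final letter is not what conditions the rule; the number of vowels is.
"suvotep" has 3 vowels. The stems with 3 vowels (fobinig → foombinig, voromep → voomromep, gidretnap → giomdretnap) insert -om- after the first vowel.
So suvotep → suomvotep.

suomvotep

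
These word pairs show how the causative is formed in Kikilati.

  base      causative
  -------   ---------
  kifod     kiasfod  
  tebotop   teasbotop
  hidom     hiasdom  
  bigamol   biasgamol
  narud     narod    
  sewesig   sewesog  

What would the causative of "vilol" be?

kifod and narud both end in -d yet inflect differently (kiasfod, narod), so the final letter is not what conditions the rule; the last vowel is.
"vilol" has last vowel 'o'. The stems whose last vowel is 'o' (kifod → kiasfod, tebotop → teasbotop, hidom → hiasdom) insert -as- after the first vowel.
The other pattern: stems whose last vowel is 'i' or 'u' change the last vowel to 'o'.
So vilol → viaslol.

viaslol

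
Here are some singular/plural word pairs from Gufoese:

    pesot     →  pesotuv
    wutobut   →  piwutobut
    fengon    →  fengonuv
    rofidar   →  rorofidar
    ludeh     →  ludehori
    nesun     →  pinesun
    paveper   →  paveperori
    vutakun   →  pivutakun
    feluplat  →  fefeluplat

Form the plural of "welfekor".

welfekoruv

"welfekor" has last vowel 'o'. The stems whose last vowel is 'o' (fengon → fengonuv, pesot → pesotuv) add -uv.
The other patterns: stems whose last vowel is 'u' add the prefix pi-; stems whose last vowel is 'a' repeat the first consonant+vowel as a prefix; stems whose last vowel is 'e' add -ori.
So welfekor → welfekoruv.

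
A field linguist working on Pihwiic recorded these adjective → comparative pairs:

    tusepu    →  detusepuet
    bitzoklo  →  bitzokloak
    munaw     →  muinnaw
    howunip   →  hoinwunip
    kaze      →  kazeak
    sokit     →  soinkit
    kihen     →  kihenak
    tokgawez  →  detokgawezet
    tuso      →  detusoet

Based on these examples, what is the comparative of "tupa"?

detupaet

bitzoklo and tuso both end in -o yet inflect differently (bitzokloak, detusoet), so the final letter is not what conditions the rule; the first letter is.
"tupa" begins with t-. The stems beginning with t- (tusepu → detusepuet, tuso → detusoet, tokgawez → detokgawezet) add de- … -et around the stem.
The other patterns: stems beginning with b- or k- add -ak; stems beginning with h-, m- or s- insert -in- after the first vowel.
So tupa → detupaet.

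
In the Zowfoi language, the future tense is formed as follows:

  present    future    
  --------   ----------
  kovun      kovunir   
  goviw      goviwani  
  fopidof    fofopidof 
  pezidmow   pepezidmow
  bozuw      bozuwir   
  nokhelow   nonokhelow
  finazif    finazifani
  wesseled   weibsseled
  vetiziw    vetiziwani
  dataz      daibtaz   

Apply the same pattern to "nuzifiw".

nuzifiwani

fopidof and finazif both end in -f yet inflect differently (fofopidof, finazifani), so the final letter is not what conditions the rule; the last vowel is.
"nuzifiw" has last vowel 'i'. The stems whose last vowel is 'i' (finazif → finazifani, vetiziw → vetiziwani, goviw → goviwani) add -ani.
So nuzifiw → nuzifiwani.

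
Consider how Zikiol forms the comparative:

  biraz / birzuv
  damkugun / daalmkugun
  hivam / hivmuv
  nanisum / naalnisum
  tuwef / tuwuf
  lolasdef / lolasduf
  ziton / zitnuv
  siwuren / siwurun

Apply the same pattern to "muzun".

siwuren and damkugun both end in -n yet inflect differently (siwurun, daalmkugun), so the final letter is not what conditions the rule; the last vowel is.
"muzun" has last vowel 'u'. The stems whose last vowel is 'u' (damkugun → daalmkugun, nanisum → naalnisum) insert -al- after the first vowel.
So muzun → mualzun.

mualzun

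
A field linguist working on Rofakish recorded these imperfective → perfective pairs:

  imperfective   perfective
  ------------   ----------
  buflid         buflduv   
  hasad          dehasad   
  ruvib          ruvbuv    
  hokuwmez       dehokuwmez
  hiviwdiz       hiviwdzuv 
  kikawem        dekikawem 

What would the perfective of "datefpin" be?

hiviwdiz and hokuwmez both end in -z yet inflect differently (hiviwdzuv, dehokuwmez), so the final letter is not what conditions the rule; the last vowel is.
"datefpin" has last vowel 'i'. The stems whose last vowel is 'i' (ruvib → ruvbuv, buflid → buflduv, hiviwdiz → hiviwdzuv) delete the last vowel and add -uv.
So datefpin → datefpnuv.

datefpnuv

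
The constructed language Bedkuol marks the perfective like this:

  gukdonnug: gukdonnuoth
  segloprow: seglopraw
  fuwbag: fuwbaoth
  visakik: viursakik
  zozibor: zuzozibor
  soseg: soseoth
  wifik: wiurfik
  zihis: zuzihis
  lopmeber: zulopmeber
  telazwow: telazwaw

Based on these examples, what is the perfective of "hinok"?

hiurnok

telazwow and zozibor both have last vowel 'o' yet inflect differently (telazwaw, zuzozibor), so the last vowel is not what conditions the rule; the final letter is.
"hinok" ends in -k. The stems ending in -k (visakik → viursakik, wifik → wiurfik) insert -ur- after the first vowel.
So hinok → hiurnok.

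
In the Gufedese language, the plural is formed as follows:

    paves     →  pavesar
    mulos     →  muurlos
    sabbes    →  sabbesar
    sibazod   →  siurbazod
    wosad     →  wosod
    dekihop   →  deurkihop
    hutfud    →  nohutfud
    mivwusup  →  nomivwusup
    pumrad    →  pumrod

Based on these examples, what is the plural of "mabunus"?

sibazod and pumrad both end in -d yet inflect differently (siurbazod, pumrod), so the final letter is not what conditions the rule; the last vowel is.
"mabunus" has last vowel 'u'. The stems whose last vowel is 'u' (hutfud → nohutfud, mivwusup → nomivwusup) add the prefix no-.
The other patterns: stems whose last vowel is 'o' insert -ur- after the first vowel; stems whose last vowel is 'a' change the last vowel to 'o'; stems whose last vowel is 'e' add -ar.
So mabunus → nomabunus.

nomabunus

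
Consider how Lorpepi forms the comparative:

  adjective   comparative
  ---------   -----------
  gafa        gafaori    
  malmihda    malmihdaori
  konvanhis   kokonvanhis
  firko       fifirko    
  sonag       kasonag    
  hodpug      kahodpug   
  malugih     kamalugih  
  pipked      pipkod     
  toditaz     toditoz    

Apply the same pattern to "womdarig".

"womdarig" ends in -g. The stems ending in -g (sonag → kasonag, hodpug → kahodpug) add the prefix ka-.
So womdarig → kawomdarig.

kawomdarig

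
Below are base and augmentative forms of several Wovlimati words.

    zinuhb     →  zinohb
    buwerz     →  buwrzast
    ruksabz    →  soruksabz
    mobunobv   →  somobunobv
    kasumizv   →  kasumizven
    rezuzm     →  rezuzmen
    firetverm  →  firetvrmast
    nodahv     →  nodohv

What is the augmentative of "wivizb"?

rezuzm and firetverm both end in -m yet inflect differently (rezuzmen, firetvrmast), so the final letter is not what conditions the rule; the second-to-last letter is.
"wivizb" has second-to-last letter 'z'. The stems whose second-to-last letter is 'z' (rezuzm → rezuzmen, kasumizv → kasumizven) add -en.
So wivizb → wivizben.

wivizben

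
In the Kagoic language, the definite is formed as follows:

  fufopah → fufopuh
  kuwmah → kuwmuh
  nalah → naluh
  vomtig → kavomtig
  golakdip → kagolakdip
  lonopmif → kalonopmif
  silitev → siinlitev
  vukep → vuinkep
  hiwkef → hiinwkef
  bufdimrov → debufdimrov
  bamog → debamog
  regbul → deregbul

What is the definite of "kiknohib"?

kakiknohib

golakdip and vukep both end in -p yet inflect differently (kagolakdip, vuinkep), so the final letter is not what conditions the rule; the last vowel is.
"kiknohib" has last vowel 'i'. The stems whose last vowel is 'i' (vomtig → kavomtig, golakdip → kagolakdip, lonopmif → kalonopmif) add the prefix ka-.
The other patterns: stems whose last vowel is 'a' change the last vowel to 'u'; stems whose last vowel is 'e' insert -in- after the first vowel; stems whose last vowel is 'o' or 'u' add the prefix de-.
So kiknohib → kakiknohib.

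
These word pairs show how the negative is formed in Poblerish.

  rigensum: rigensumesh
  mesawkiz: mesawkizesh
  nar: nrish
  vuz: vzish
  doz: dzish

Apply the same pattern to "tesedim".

mesawkiz and vuz both end in -z yet inflect differently (mesawkizesh, vzish), so the final letter is not what conditions the rule; the number of vowels is.
"tesedim" has 3 vowels. The stems with 3 vowels (rigensum → rigensumesh, mesawkiz → mesawkizesh) add -esh.
So tesedim → tesedimesh.

tesedimesh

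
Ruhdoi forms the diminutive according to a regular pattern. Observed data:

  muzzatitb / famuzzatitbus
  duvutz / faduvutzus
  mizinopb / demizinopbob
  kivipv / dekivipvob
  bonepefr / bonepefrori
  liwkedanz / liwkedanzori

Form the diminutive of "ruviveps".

deruvivepsob

muzzatitb and mizinopb both end in -b yet inflect differently (famuzzatitbus, demizinopbob), so the final letter is not what conditions the rule; the second-to-last letter is.
"ruviveps" has second-to-last letter 'p'. The stems whose second-to-last letter is 'p' (mizinopb → demizinopbob, kivipv → dekivipvob) add de- … -ob around the stem.
The other patterns: stems whose second-to-last letter is 't' add fa- … -us around the stem; stems whose second-to-last letter is 'f' or 'n' add -ori.
So ruviveps → deruvivepsob.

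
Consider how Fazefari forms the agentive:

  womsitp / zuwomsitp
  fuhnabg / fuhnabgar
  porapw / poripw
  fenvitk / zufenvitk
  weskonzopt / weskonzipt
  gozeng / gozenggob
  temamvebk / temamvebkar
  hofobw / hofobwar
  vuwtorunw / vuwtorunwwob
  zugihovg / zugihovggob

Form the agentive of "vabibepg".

porapw and hofobw both end in -w yet inflect differently (poripw, hofobwar), so the final letter is not what conditions the rule; the second-to-last letter is.
"vabibepg" has second-to-last letter 'p'. The stems whose second-to-last letter is 'p' (porapw → poripw, weskonzopt → weskonzipt) change the last vowel to 'i'.
So vabibepg → vabibipg.

vabibipg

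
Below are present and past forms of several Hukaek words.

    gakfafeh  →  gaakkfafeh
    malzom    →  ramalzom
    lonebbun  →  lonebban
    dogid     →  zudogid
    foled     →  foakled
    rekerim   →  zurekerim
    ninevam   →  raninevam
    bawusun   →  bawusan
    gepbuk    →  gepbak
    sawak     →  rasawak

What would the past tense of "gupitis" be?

zugupitis

dogid and foled both end in -d yet inflect differently (zudogid, foakled), so the final letter is not what conditions the rule; the last vowel is.
"gupitis" has last vowel 'i'. The stems whose last vowel is 'i' (dogid → zudogid, rekerim → zurekerim) add the prefix zu-.
The other patterns: stems whose last vowel is 'e' insert -ak- after the first vowel; stems whose last vowel is 'a' or 'o' add the prefix ra-; stems whose last vowel is 'u' change the last vowel to 'a'.
So gupitis → zugupitis.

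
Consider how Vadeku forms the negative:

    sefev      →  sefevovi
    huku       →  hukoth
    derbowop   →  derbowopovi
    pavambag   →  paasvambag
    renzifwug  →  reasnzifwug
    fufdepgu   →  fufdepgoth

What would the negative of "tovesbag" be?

toasvesbag

renzifwug and fufdepgu both have last vowel 'u' yet inflect differently (reasnzifwug, fufdepgoth), so the last vowel is not what conditions the rule; the final letter is.
"tovesbag" ends in -g. The stems ending in -g (pavambag → paasvambag, renzifwug → reasnzifwug) insert -as- after the first vowel.
The other patterns: stems ending in -u drop the final letter and add -oth; stems ending in -p or -v add -ovi.
So tovesbag → toasvesbag.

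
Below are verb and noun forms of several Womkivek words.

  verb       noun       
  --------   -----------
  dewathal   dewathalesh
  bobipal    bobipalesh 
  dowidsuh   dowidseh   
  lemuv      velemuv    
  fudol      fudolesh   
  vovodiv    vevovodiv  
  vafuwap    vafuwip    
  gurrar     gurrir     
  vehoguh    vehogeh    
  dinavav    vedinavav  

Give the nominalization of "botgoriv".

dowidsuh and lemuv both have last vowel 'u' yet inflect differently (dowidseh, velemuv), so the last vowel is not what conditions the rule; the final letter is.
"botgoriv" ends in -v. The stems ending in -v (vovodiv → vevovodiv, lemuv → velemuv, dinavav → vedinavav) add the prefix ve-.
So botgoriv → vebotgoriv.

vebotgoriv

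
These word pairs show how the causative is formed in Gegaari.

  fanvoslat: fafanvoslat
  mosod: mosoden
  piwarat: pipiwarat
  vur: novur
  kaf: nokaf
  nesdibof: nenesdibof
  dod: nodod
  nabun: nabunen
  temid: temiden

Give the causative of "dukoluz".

dod and mosod both end in -d yet inflect differently (nodod, mosoden), so the final letter is not what conditions the rule; the number of vowels is.
"dukoluz" has 3 vowels. The stems with 3 vowels (piwarat → pipiwarat, fanvoslat → fafanvoslat, nesdibof → nenesdibof) repeat the first consonant+vowel as a prefix.
So dukoluz → dudukoluz.

dudukoluz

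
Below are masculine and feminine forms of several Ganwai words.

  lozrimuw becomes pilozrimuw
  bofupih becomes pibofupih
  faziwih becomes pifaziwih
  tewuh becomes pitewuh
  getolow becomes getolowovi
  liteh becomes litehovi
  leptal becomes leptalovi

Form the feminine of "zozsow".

zozsowovi

lozrimuw and getolow both end in -w yet inflect differently (pilozrimuw, getolowovi), so the final letter is not what conditions the rule; the last vowel is.
"zozsow" has last vowel 'o'. The one such stem in the data (getolow → getolowovi) adds -ovi, so the same rule applies.
So zozsow → zozsowovi.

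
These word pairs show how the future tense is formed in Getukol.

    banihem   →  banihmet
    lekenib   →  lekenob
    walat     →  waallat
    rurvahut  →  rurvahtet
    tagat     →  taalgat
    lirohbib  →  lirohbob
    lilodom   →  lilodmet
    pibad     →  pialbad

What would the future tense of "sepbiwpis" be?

"sepbiwpis" has last vowel 'i'. The stems whose last vowel is 'i' (lekenib → lekenob, lirohbib → lirohbob) change the last vowel to 'o'.
So sepbiwpis → sepbiwpos.

sepbiwpos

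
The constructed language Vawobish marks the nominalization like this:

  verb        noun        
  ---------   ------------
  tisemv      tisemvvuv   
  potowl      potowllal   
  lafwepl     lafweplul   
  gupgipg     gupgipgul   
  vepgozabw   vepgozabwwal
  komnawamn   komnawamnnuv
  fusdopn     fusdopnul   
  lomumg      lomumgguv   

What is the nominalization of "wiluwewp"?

lomumg and gupgipg both end in -g yet inflect differently (lomumgguv, gupgipgul), so the final letter is not what conditions the rule; the second-to-last letter is.
"wiluwewp" has second-to-last letter 'w'. The one such stem in the data (potowl → potowllal) doubles the final consonant and adds -al (as does vepgozabw), so the same rule applies.
The other patterns: stems whose second-to-last letter is 'm' double the final consonant and add -uv; stems whose second-to-last letter is 'p' add -ul.
So wiluwewp → wiluwewppal.

wiluwewppal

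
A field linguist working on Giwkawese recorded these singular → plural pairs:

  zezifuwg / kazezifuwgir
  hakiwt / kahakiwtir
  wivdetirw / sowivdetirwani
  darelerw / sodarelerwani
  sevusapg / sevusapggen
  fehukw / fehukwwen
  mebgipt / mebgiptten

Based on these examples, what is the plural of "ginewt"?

kaginewtir

zezifuwg and sevusapg both end in -g yet inflect differently (kazezifuwgir, sevusapggen), so the final letter is not what conditions the rule; the second-to-last letter is.
"ginewt" has second-to-last letter 'w'. The stems whose second-to-last letter is 'w' (zezifuwg → kazezifuwgir, hakiwt → kahakiwtir) add ka- … -ir around the stem.
So ginewt → kaginewtir.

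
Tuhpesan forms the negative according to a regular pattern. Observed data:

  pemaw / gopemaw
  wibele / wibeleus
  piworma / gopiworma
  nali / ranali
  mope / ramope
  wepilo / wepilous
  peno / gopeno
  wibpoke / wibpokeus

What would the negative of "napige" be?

ranapige

peno and wepilo both end in -o yet inflect differently (gopeno, wepilous), so the final letter is not what conditions the rule; the first letter is.
"napige" begins with n-. The one such stem in the data (nali → ranali) adds the prefix ra-, so the same rule applies.
The other patterns: stems beginning with p- add the prefix go-; stems beginning with w- add -us.
So napige → ranapige.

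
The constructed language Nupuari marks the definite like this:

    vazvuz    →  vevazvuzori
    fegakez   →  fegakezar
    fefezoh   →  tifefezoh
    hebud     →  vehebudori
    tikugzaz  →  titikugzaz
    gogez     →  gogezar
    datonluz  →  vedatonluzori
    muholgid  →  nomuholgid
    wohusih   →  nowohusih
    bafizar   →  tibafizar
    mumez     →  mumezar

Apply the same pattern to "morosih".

nomorosih

hebud and muholgid both end in -d yet inflect differently (vehebudori, nomuholgid), so the final letter is not what conditions the rule; the last vowel is.
"morosih" has last vowel 'i'. The stems whose last vowel is 'i' (wohusih → nowohusih, muholgid → nomuholgid) add the prefix no-.
The other patterns: stems whose last vowel is 'u' add ve- … -ori around the stem; stems whose last vowel is 'e' add -ar; stems whose last vowel is 'a' or 'o' add the prefix ti-.
So morosih → nomorosih.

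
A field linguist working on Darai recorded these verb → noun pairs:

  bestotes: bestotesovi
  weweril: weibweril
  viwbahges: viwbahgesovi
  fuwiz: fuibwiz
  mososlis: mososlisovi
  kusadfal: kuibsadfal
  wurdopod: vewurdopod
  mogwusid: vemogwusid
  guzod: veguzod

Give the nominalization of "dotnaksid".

vedotnaksid

mososlis and mogwusid both have last vowel 'i' yet inflect differently (mososlisovi, vemogwusid), so the last vowel is not what conditions the rule; the final letter is.
"dotnaksid" ends in -d. The stems ending in -d (wurdopod → vewurdopod, guzod → veguzod, mogwusid → vemogwusid) add the prefix ve-.
So dotnaksid → vedotnaksid.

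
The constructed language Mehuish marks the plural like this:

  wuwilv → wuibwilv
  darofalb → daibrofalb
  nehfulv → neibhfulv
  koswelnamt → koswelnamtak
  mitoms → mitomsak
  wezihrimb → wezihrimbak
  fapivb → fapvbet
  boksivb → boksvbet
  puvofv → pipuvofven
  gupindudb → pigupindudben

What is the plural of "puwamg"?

"puwamg" has second-to-last letter 'm'. The stems whose second-to-last letter is 'm' (koswelnamt → koswelnamtak, mitoms → mitomsak, wezihrimb → wezihrimbak) add -ak.
The other patterns: stems whose second-to-last letter is 'l' insert -ib- after the first vowel; stems whose second-to-last letter is 'v' delete the last vowel and add -et; stems whose second-to-last letter is 'd' or 'f' add pi- … -en around the stem.
So puwamg → puwamgak.

puwamgak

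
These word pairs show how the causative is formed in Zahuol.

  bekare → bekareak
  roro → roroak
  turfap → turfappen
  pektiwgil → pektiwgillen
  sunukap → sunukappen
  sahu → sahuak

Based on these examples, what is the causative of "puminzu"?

puminzuak

sahu and sunukap both begin with s- yet inflect differently (sahuak, sunukappen), so the first letter is not what conditions the rule; whether the stem ends in a vowel or a consonant is.
"puminzu" ends in a vowel. The stems ending in a vowel (bekare → bekareak, sahu → sahuak, roro → roroak) add -ak.
So puminzu → puminzuak.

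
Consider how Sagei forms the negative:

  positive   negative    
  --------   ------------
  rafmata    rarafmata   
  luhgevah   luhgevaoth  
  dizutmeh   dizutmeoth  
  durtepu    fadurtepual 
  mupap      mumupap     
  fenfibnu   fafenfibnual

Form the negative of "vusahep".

vuvusahep

"vusahep" ends in -p. The one such stem in the data (mupap → mumupap) repeats the first consonant+vowel as a prefix (as does rafmata), so the same rule applies.
So vusahep → vuvusahep.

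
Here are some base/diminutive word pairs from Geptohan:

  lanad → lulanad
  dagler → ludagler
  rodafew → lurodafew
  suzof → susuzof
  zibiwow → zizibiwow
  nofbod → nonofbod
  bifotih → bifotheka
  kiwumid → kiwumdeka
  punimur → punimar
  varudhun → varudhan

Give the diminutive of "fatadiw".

fatadweka

rodafew and zibiwow both end in -w yet inflect differently (lurodafew, zizibiwow), so the final letter is not what conditions the rule; the last vowel is.
"fatadiw" has last vowel 'i'. The stems whose last vowel is 'i' (bifotih → bifotheka, kiwumid → kiwumdeka) delete the last vowel and add -eka.
The other patterns: stems whose last vowel is 'a' or 'e' add the prefix lu-; stems whose last vowel is 'o' repeat the first consonant+vowel as a prefix; stems whose last vowel is 'u' change the last vowel to 'a'.
So fatadiw → fatadweka.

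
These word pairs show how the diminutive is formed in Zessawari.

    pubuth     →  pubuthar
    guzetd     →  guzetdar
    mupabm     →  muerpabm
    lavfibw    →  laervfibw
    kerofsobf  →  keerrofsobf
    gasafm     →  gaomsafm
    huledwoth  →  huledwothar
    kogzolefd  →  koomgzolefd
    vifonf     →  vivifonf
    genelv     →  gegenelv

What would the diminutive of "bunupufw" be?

kogzolefd and guzetd both end in -d yet inflect differently (koomgzolefd, guzetdar), so the final letter is not what conditions the rule; the second-to-last letter is.
"bunupufw" has second-to-last letter 'f'. The stems whose second-to-last letter is 'f' (kogzolefd → koomgzolefd, gasafm → gaomsafm) insert -om- after the first vowel.
The other patterns: stems whose second-to-last letter is 't' add -ar; stems whose second-to-last letter is 'b' insert -er- after the first vowel; stems whose second-to-last letter is 'l' or 'n' repeat the first consonant+vowel as a prefix.
So bunupufw → buomnupufw.

buomnupufw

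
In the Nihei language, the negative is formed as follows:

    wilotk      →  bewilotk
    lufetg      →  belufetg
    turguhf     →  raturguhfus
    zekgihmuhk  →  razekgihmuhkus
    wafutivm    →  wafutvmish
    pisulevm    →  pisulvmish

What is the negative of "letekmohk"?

wilotk and zekgihmuhk both end in -k yet inflect differently (bewilotk, razekgihmuhkus), so the final letter is not what conditions the rule; the second-to-last letter is.
"letekmohk" has second-to-last letter 'h'. The stems whose second-to-last letter is 'h' (turguhf → raturguhfus, zekgihmuhk → razekgihmuhkus) add ra- … -us around the stem.
So letekmohk → raletekmohkus.

raletekmohkus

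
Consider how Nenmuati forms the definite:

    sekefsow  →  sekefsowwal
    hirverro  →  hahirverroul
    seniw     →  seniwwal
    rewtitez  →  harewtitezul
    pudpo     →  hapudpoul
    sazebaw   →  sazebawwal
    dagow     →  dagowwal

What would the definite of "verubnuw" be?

dagow and pudpo both have last vowel 'o' yet inflect differently (dagowwal, hapudpoul), so the last vowel is not what conditions the rule; the final letter is.
"verubnuw" ends in -w. The stems ending in -w (seniw → seniwwal, sazebaw → sazebawwal, dagow → dagowwal) double the final consonant and add -al.
So verubnuw → verubnuwwal.

verubnuwwal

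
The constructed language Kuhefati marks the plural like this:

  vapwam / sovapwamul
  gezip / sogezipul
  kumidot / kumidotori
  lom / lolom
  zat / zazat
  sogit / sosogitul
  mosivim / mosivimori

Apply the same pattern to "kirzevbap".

kirzevbapori

"kirzevbap" has 3 vowels. The stems with 3 vowels (kumidot → kumidotori, mosivim → mosivimori) add -ori.
The other patterns: stems with 1 vowel repeat the first consonant+vowel as a prefix; stems with 2 vowels add so- … -ul around the stem.
So kirzevbap → kirzevbapori.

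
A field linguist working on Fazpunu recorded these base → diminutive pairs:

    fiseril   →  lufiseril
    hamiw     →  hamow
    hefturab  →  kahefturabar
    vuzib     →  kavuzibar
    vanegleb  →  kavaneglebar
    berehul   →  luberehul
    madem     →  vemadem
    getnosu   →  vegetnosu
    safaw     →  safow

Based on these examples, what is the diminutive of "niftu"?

"niftu" ends in -u. The one such stem in the data (getnosu → vegetnosu) adds the prefix ve-, so the same rule applies.
So niftu → veniftu.

veniftu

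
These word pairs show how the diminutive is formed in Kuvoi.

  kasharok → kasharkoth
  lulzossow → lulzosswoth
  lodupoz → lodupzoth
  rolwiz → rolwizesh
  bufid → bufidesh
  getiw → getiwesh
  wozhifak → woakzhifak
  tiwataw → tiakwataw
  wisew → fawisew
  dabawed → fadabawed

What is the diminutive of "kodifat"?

koakdifat

lodupoz and rolwiz both end in -z yet inflect differently (lodupzoth, rolwizesh), so the final letter is not what conditions the rule; the last vowel is.
"kodifat" has last vowel 'a'. The stems whose last vowel is 'a' (wozhifak → woakzhifak, tiwataw → tiakwataw) insert -ak- after the first vowel.
The other patterns: stems whose last vowel is 'o' delete the last vowel and add -oth; stems whose last vowel is 'i' add -esh; stems whose last vowel is 'e' add the prefix fa-.
So kodifat → koakdifat.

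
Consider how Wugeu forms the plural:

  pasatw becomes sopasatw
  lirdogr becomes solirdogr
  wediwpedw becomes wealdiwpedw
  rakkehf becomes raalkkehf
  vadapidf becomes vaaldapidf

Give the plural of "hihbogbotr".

"hihbogbotr" has second-to-last letter 't'. The one such stem in the data (pasatw → sopasatw) adds the prefix so-, so the same rule applies.
So hihbogbotr → sohihbogbotr.

sohihbogbotr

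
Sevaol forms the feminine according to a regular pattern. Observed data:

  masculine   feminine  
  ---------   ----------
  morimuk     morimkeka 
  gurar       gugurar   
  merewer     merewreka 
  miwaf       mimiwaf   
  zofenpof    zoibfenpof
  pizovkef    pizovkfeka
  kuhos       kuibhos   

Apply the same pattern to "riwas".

ririwas

zofenpof and miwaf both end in -f yet inflect differently (zoibfenpof, mimiwaf), so the final letter is not what conditions the rule; the last vowel is.
"riwas" has last vowel 'a'. The stems whose last vowel is 'a' (gurar → gugurar, miwaf → mimiwaf) repeat the first consonant+vowel as a prefix.
So riwas → ririwas.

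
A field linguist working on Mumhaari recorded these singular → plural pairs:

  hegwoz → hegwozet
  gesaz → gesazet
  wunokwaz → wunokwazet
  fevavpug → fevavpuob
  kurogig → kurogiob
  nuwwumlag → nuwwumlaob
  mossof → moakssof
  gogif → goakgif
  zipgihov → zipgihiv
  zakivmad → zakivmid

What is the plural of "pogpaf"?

gesaz and nuwwumlag both have last vowel 'a' yet inflect differently (gesazet, nuwwumlaob), so the last vowel is not what conditions the rule; the final letter is.
"pogpaf" ends in -f. The stems ending in -f (mossof → moakssof, gogif → goakgif) insert -ak- after the first vowel.
So pogpaf → poakgpaf.

poakgpaf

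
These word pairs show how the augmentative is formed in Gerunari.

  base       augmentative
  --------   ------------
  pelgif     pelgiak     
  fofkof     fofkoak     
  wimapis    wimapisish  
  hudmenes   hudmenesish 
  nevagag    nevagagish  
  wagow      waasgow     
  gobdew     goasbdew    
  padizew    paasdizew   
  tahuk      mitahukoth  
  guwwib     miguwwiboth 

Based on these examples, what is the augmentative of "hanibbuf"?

pelgif and wimapis both have last vowel 'i' yet inflect differently (pelgiak, wimapisish), so the last vowel is not what conditions the rule; the final letter is.
"hanibbuf" ends in -f. The stems ending in -f (pelgif → pelgiak, fofkof → fofkoak) drop the final letter and add -ak.
The other patterns: stems ending in -g or -s add -ish; stems ending in -w insert -as- after the first vowel; stems ending in -b or -k add mi- … -oth around the stem.
So hanibbuf → hanibbuak.

hanibbuak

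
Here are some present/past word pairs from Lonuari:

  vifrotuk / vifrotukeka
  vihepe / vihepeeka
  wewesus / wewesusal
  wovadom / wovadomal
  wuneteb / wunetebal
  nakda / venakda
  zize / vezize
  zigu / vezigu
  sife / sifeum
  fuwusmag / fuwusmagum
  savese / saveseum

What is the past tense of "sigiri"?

vihepe and zize both end in -e yet inflect differently (vihepeeka, vezize), so the final letter is not what conditions the rule; the first letter is.
"sigiri" begins with s-. The stems beginning with s- (sife → sifeum, savese → saveseum) add -um.
So sigiri → sigirium.

sigirium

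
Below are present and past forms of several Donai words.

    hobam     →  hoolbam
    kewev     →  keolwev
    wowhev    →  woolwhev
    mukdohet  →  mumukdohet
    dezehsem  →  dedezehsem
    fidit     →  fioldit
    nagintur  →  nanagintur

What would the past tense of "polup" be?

poollup

fidit and mukdohet both end in -t yet inflect differently (fioldit, mumukdohet), so the final letter is not what conditions the rule; the number of vowels is.
"polup" has 2 vowels. The stems with 2 vowels (wowhev → woolwhev, hobam → hoolbam, fidit → fioldit) insert -ol- after the first vowel.
The other pattern: stems with 3 vowels repeat the first consonant+vowel as a prefix.
So polup → poollup.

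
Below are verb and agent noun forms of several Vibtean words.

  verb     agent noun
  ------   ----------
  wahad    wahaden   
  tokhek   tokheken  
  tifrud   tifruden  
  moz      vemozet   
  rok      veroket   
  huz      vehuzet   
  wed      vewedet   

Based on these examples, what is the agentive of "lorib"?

tokhek and rok both end in -k yet inflect differently (tokheken, veroket), so the final letter is not what conditions the rule; the number of vowels is.
"lorib" has 2 vowels. The stems with 2 vowels (wahad → wahaden, tokhek → tokheken, tifrud → tifruden) add -en.
The other pattern: stems with 1 vowel add ve- … -et around the stem.
So lorib → loriben.

loriben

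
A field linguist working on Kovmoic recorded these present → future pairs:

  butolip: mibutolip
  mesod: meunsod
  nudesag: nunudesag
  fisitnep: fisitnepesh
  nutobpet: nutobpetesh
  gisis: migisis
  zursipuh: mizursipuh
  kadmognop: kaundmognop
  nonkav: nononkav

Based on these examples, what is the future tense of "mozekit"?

mimozekit

"mozekit" has last vowel 'i'. The stems whose last vowel is 'i' (gisis → migisis, butolip → mibutolip) add the prefix mi-.
The other patterns: stems whose last vowel is 'o' insert -un- after the first vowel; stems whose last vowel is 'a' repeat the first consonant+vowel as a prefix; stems whose last vowel is 'e' add -esh.
So mozekit → mimozekit.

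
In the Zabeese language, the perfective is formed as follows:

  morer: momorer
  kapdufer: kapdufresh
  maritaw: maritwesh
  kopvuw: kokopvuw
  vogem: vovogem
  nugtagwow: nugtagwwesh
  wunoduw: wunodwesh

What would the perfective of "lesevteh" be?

"lesevteh" has 3 vowels. The stems with 3 vowels (nugtagwow → nugtagwwesh, wunoduw → wunodwesh, kapdufer → kapdufresh) delete the last vowel and add -esh.
So lesevteh → lesevthesh.

lesevthesh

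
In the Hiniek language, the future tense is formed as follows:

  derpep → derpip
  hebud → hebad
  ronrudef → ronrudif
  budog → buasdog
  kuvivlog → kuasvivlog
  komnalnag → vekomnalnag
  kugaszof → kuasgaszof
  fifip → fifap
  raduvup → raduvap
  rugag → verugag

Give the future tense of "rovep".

rovip

rugag and budog both end in -g yet inflect differently (verugag, buasdog), so the final letter is not what conditions the rule; the last vowel is.
"rovep" has last vowel 'e'. The stems whose last vowel is 'e' (derpep → derpip, ronrudef → ronrudif) change the last vowel to 'i'.
The other patterns: stems whose last vowel is 'a' add the prefix ve-; stems whose last vowel is 'o' insert -as- after the first vowel; stems whose last vowel is 'i' or 'u' change the last vowel to 'a'.
So rovep → rovip.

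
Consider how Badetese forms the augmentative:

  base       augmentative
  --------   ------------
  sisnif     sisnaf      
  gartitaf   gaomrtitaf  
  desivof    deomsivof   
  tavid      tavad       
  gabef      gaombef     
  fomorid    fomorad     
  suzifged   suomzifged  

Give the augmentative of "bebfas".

beombfas

sisnif and desivof both end in -f yet inflect differently (sisnaf, deomsivof), so the final letter is not what conditions the rule; the last vowel is.
"bebfas" has last vowel 'a'. The one such stem in the data (gartitaf → gaomrtitaf) inserts -om- after the first vowel (as do desivof, suzifged), so the same rule applies.
So bebfas → beombfas.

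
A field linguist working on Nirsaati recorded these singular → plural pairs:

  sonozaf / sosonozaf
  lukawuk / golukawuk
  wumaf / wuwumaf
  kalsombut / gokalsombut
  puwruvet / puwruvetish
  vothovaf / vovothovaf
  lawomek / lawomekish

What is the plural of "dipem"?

"dipem" has last vowel 'e'. The stems whose last vowel is 'e' (lawomek → lawomekish, puwruvet → puwruvetish) add -ish.
The other patterns: stems whose last vowel is 'u' add the prefix go-; stems whose last vowel is 'a' repeat the first consonant+vowel as a prefix.
So dipem → dipemish.

dipemish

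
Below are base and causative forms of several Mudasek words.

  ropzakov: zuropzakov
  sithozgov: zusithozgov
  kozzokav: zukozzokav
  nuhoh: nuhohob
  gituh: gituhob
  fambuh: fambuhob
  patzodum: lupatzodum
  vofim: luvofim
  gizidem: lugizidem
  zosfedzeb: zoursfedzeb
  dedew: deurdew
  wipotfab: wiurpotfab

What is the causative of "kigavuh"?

kigavuhob

"kigavuh" ends in -h. The stems ending in -h (nuhoh → nuhohob, gituh → gituhob, fambuh → fambuhob) add -ob.
So kigavuh → kigavuhob.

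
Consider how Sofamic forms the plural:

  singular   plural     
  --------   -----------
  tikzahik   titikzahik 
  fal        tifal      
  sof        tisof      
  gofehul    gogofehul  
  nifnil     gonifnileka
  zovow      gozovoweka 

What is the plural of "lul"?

tilul

fal and nifnil both end in -l yet inflect differently (tifal, gonifnileka), so the final letter is not what conditions the rule; the number of vowels is.
"lul" has 1 vowel. The stems with 1 vowel (sof → tisof, fal → tifal) add the prefix ti-.
The other patterns: stems with 2 vowels add go- … -eka around the stem; stems with 3 vowels repeat the first consonant+vowel as a prefix.
So lul → tilul.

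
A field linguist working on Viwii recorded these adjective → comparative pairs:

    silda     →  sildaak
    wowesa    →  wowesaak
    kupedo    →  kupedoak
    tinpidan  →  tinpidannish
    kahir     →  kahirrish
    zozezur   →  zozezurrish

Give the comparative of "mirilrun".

silda and tinpidan both have last vowel 'a' yet inflect differently (sildaak, tinpidannish), so the last vowel is not what conditions the rule; whether the stem ends in a vowel or a consonant is.
"mirilrun" ends in a consonant. The stems ending in a consonant (tinpidan → tinpidannish, kahir → kahirrish, zozezur → zozezurrish) double the final consonant and add -ish.
So mirilrun → mirilrunnish.

mirilrunnish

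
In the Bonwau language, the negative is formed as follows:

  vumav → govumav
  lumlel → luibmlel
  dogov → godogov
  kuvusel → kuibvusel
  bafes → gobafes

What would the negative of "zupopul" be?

lumlel and bafes both have last vowel 'e' yet inflect differently (luibmlel, gobafes), so the last vowel is not what conditions the rule; the final letter is.
"zupopul" ends in -l. The stems ending in -l (lumlel → luibmlel, kuvusel → kuibvusel) insert -ib- after the first vowel.
The other pattern: stems ending in -s or -v add the prefix go-.
So zupopul → zuibpopul.

zuibpopul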